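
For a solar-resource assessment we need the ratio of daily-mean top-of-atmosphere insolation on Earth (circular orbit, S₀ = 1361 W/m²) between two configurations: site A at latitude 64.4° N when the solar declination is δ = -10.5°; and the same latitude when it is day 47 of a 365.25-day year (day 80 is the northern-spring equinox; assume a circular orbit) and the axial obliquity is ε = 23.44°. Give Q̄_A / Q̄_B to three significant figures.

— Configuration A (φ=+64.4°):
cos H₀ = −tan(+64.4°) tan(-10.500°) = 0.3868, H₀ = 1.1736 rad.
Bracket: H₀ sin φ sin δ + cos φ cos δ sin H₀ = 1.1736×0.90183×-0.18224 + 0.43209×0.98325×0.92215 = -0.192881 + 0.391778 = 0.198897.
Q̄ = (S₀/π) × [bracket] = (1361/π) × 0.198897 = 86.166 W/m².
— Configuration B (φ=+64.4°):
Solar longitude: λ_s = 360° × (47 − 80)/365.25 = -32.526°, i.e. -32.526° + 360° = 327.474°.
sin δ = sin 23.44° × sin 327.474° = -0.21388, so δ = -12.350°.
cos H₀ = −tan(+64.4°) tan(-12.350°) = 0.4570, H₀ = 1.0962 rad.
Bracket: H₀ sin φ sin δ + cos φ cos δ sin H₀ = 1.0962×0.90183×-0.21388 + 0.43209×0.97686×0.88948 = -0.211439 + 0.375442 = 0.164003.
Q̄ = (S₀/π) × [bracket] = (1361/π) × 0.164003 = 71.049 W/m².
Ratio Q̄_A / Q̄_B = 86.166 / 71.049 = 1.213.

Q̄_A / Q̄_B ≈ 1.21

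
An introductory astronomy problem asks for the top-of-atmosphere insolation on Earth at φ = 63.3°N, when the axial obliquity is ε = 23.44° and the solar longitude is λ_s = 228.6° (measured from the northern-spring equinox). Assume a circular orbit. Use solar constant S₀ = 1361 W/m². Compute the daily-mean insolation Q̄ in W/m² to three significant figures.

Solar declination: sin δ = sin ε · sin λ_s = sin 23.44° × sin 228.6° = -0.29839, so δ = -17.361°.
cos H₀ = −tan(+63.3°) tan(-17.361°) = 0.6216, H₀ = 0.9000 rad.
Bracket: H₀ sin φ sin δ + cos φ cos δ sin H₀ = 0.9000×0.89337×-0.29839 + 0.44932×0.95445×0.78334 = -0.239915 + 0.335938 = 0.096023.
Q̄ = (S₀/π) × [bracket] = (1361/π) × 0.096023 = 41.60 W/m².

Q̄ ≈ 41.6 W/m²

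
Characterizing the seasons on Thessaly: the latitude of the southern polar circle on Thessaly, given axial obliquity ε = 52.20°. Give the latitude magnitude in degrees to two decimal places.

37.80°

The polar circle is the lowest latitude that experiences at least one full rotation of continuous darkness at the northern-summer solstice; it lies at |φ| = 90° − ε = 90° − 52.20° = 37.80°.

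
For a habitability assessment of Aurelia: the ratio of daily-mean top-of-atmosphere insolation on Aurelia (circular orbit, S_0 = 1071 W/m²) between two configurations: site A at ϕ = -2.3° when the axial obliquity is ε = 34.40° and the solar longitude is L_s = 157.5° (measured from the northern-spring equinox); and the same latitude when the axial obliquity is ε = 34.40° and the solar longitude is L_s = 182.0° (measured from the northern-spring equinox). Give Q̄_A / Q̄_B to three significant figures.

— Configuration A (ϕ=-2.3°):
Solar declination: sin δ = sin ε · sin L_s = sin 34.40° × sin 157.5° = 0.21620, so δ = +12.486°.
cos h₀ = −tan(-2.3°) tan(+12.486°) = 0.0089, h₀ = 1.5619 rad.
Bracket: h₀ sin ϕ sin δ + cos ϕ cos δ sin h₀ = 1.5619×-0.04013×0.21620 + 0.99919×0.97635×0.99996 = -0.013551 + 0.975520 = 0.961969.
Q̄ = (S_0/π) × [bracket] = (1071/π) × 0.961969 = 327.94 W/m².
— Configuration B (ϕ=-2.3°):
Solar declination: sin δ = sin ε · sin L_s = sin 34.40° × sin 182.0° = -0.01972, so δ = -1.130°.
cos h₀ = −tan(-2.3°) tan(-1.130°) = -0.0008, h₀ = 1.5716 rad.
Bracket: h₀ sin ϕ sin δ + cos ϕ cos δ sin h₀ = 1.5716×-0.04013×-0.01972 + 0.99919×0.99981×1.00000 = 0.001244 + 0.999000 = 1.000244.
Q̄ = (S_0/π) × [bracket] = (1071/π) × 1.000244 = 340.99 W/m².
Ratio Q̄_A / Q̄_B = 327.94 / 340.99 = 0.9617.

Q̄_A / Q̄_B ≈ 0.962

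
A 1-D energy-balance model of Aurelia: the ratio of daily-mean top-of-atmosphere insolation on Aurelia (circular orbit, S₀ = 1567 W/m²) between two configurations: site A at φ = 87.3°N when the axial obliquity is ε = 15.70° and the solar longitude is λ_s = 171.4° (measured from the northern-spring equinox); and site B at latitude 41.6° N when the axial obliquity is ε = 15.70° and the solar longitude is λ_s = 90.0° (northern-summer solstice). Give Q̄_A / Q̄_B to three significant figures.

— Configuration A (φ=+87.3°):
Solar declination: sin δ = sin ε · sin λ_s = sin 15.70° × sin 171.4° = 0.04046, so δ = +2.319°.
cos H₀ = −tan(+87.3°) tan(+2.319°) = -0.8587, H₀ = 2.6036 rad.
Bracket: H₀ sin φ sin δ + cos φ cos δ sin H₀ = 2.6036×0.99889×0.04046 + 0.04711×0.99918×0.51240 = 0.105225 + 0.024119 = 0.129344.
Q̄ = (S₀/π) × [bracket] = (1567/π) × 0.129344 = 64.516 W/m².
— Configuration B (φ=+41.6°):
Solar declination: sin δ = sin ε · sin λ_s = sin 15.70° × sin 90.0° = 0.27060, so δ = +15.700°.
cos H₀ = −tan(+41.6°) tan(+15.700°) = -0.2496, H₀ = 1.8230 rad.
Bracket: H₀ sin φ sin δ + cos φ cos δ sin H₀ = 1.8230×0.66393×0.27060 + 0.74780×0.96269×0.96836 = 0.327519 + 0.697122 = 1.024641.
Q̄ = (S₀/π) × [bracket] = (1567/π) × 1.024641 = 511.08 W/m².
Ratio Q̄_A / Q̄_B = 64.516 / 511.08 = 0.1262.

Q̄_A / Q̄_B ≈ 0.126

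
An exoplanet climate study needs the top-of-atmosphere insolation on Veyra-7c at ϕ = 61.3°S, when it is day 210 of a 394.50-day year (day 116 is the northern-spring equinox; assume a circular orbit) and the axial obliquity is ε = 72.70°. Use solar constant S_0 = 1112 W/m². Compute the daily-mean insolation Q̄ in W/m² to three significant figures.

Solar longitude: L_s = 360° × (210 − 116)/394.50 = 85.779°.
sin δ = sin 72.70° × sin 85.779° = 0.95217, so δ = +72.208°.
cos h₀ = −tan(-61.3°) tan(+72.208°) = 5.6917 ≥ 1 ⇒ polar night, h₀ = 0 and Q̄ = 0.

Q̄ ≈ 0.00 W/m²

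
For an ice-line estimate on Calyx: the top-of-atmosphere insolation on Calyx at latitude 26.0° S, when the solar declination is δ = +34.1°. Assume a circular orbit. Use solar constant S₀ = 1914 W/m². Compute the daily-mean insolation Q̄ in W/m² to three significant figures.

Q̄ ≈ 243 W/m²

cos H₀ = −tan(-26.0°) tan(+34.100°) = 0.3302, H₀ = 1.2343 rad.
Bracket: H₀ sin φ sin δ + cos φ cos δ sin H₀ = 1.2343×-0.43837×0.56064 + 0.89879×0.82806×0.94390 = -0.303351 + 0.702500 = 0.399149.
Q̄ = (S₀/π) × [bracket] = (1914/π) × 0.399149 = 243.2 W/m².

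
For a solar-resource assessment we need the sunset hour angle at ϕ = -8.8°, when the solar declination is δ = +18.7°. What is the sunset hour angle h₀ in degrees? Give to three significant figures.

h₀ = 87.0°

cos h₀ = −tan ϕ · tan δ = −tan(-8.8°) × tan(+18.700°) = 0.0524, so h₀ = 1.5184 rad = 87.00°.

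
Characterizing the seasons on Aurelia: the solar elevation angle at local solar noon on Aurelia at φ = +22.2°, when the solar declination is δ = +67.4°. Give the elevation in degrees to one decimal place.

44.8°

At local noon the hour angle is zero, so the zenith angle equals |φ − δ| = |+22.2° − (+67.400°)| = 45.200°.
Elevation = 90° − 45.200° = 44.8°.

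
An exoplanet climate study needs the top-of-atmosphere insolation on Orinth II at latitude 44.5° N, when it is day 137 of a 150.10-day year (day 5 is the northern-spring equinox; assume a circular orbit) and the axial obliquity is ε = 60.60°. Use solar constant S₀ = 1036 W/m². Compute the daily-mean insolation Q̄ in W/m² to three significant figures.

Solar longitude: λ_s = 360° × (137 − 5)/150.10 = 316.589°.
sin δ = sin 60.60° × sin 316.589° = -0.59872, so δ = -36.778°.
cos H₀ = −tan(+44.5°) tan(-36.778°) = 0.7346, H₀ = 0.7458 rad.
Bracket: H₀ sin φ sin δ + cos φ cos δ sin H₀ = 0.7458×0.70091×-0.59872 + 0.71325×0.80096×0.67853 = -0.312974 + 0.387634 = 0.074660.
Q̄ = (S₀/π) × [bracket] = (1036/π) × 0.074660 = 24.62 W/m².

Q̄ ≈ 24.6 W/m²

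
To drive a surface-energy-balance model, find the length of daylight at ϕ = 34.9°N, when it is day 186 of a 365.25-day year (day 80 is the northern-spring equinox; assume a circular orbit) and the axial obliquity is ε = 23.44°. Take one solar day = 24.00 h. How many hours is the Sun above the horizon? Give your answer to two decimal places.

Solar longitude: L_s = 360° × (186 − 80)/365.25 = 104.476°.
sin δ = sin 23.44° × sin 104.476° = 0.38516, so δ = +22.654°.
cos h₀ = −tan ϕ · tan δ = −tan(+34.9°) × tan(+22.654°) = -0.2912, so h₀ = 1.8662 rad = 106.93°.
Daylight = 2h₀/(2π) × 24.00 h = (1.8662/π) × 24.00 = 14.26 h.

14.26 h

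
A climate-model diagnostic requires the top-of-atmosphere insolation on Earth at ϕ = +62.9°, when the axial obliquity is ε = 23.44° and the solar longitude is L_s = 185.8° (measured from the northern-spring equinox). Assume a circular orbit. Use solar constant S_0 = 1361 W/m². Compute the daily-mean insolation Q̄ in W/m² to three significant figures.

Q̄ ≈ 173 W/m²

Solar declination: sin δ = sin ε · sin L_s = sin 23.44° × sin 185.8° = -0.04020, so δ = -2.304°.
cos h₀ = −tan(+62.9°) tan(-2.304°) = 0.0786, h₀ = 1.4921 rad.
Bracket: h₀ sin ϕ sin δ + cos ϕ cos δ sin h₀ = 1.4921×0.89021×-0.04020 + 0.45554×0.99919×0.99690 = -0.053397 + 0.453760 = 0.400363.
Q̄ = (S_0/π) × [bracket] = (1361/π) × 0.400363 = 173.4 W/m².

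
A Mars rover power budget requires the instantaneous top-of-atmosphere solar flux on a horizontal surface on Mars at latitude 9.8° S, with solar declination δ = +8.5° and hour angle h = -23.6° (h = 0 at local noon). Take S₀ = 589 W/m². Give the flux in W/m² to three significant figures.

511 W/m²

cos θ_z = sin φ sin δ + cos φ cos δ cos h = -0.025159 + 0.893072 = 0.867913.
Flux = S₀ · cos θ_z = 589 × 0.867913 = 511.2 W/m².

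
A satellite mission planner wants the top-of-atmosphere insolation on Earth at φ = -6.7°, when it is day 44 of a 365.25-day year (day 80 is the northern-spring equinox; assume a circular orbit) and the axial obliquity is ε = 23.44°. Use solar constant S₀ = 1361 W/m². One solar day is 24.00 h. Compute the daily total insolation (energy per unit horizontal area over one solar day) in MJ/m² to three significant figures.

37.8 MJ/m²

Solar longitude: λ_s = 360° × (44 − 80)/365.25 = -35.483°, i.e. -35.483° + 360° = 324.517°.
sin δ = sin 23.44° × sin 324.517° = -0.23090, so δ = -13.350°.
cos H₀ = −tan(-6.7°) tan(-13.350°) = -0.0279, H₀ = 1.5987 rad.
Bracket: H₀ sin φ sin δ + cos φ cos δ sin H₀ = 1.5987×-0.11667×-0.23090 + 0.99317×0.97298×0.99961 = 0.043068 + 0.965958 = 1.009026.
Q̄ = (S₀/π) × [bracket] = (1361/π) × 1.009026 = 437.13 W/m².
Daily total = Q̄ × 24.00 h × 3600 s/h = 437.13 × 24.00 × 3600 / 10⁶ = 37.77 MJ/m².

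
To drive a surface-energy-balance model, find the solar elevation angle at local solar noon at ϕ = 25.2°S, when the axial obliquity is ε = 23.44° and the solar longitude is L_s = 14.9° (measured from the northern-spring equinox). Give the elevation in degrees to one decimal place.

Solar declination: sin δ = sin ε · sin L_s = sin 23.44° × sin 14.9° = 0.10228, so δ = +5.871°.
At local noon the hour angle is zero, so the zenith angle equals |ϕ − δ| = |-25.2° − (+5.871°)| = 31.071°.
Elevation = 90° − 31.071° = 58.9°.

58.9°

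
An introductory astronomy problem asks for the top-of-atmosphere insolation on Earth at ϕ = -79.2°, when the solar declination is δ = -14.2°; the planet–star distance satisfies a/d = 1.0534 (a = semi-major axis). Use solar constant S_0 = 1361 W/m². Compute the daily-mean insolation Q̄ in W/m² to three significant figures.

Q̄ ≈ 364 W/m²

cos h₀ = −tan(-79.2°) tan(-14.200°) = -1.3265 ≤ −1 ⇒ polar day, h₀ = π.
Bracket: h₀ sin ϕ sin δ + cos ϕ cos δ sin h₀ = 3.1416×-0.98229×-0.24531 + 0.18738×0.96945×0.00000 = 0.757017 + 0.000000 = 0.757017.
Inverse-square distance factor (a/d)² = 1.0534² = 1.109652.
Q̄ = (S_0/π) × 1.109652 × [bracket] = (1361/π) × 1.109652 × 0.757017 = 363.9 W/m².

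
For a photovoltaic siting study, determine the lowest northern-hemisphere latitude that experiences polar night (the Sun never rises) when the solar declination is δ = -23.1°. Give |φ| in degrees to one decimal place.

|φ| = 66.9°

Polar night requires cos H₀ = −tan φ tan δ ≥ 1, i.e. tan φ tan δ ≤ −1.
The boundary is |tan φ| · |tan δ| = 1, so |φ| = 90° − |δ| = 90° − 23.1° = 66.9° in the northern hemisphere.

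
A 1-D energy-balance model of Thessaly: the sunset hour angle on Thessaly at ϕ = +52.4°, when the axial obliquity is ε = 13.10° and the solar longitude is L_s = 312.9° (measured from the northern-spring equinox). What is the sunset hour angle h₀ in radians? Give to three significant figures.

Solar declination: sin δ = sin ε · sin L_s = sin 13.10° × sin 312.9° = -0.16603, so δ = -9.557°.
cos h₀ = −tan ϕ · tan δ = −tan(+52.4°) × tan(-9.557°) = 0.2186, so h₀ = 1.3504 rad = 77.37°.

h₀ = 1.35 rad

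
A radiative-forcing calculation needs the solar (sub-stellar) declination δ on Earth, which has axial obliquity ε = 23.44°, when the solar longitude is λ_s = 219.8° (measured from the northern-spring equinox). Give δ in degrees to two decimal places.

δ = -14.75°

sin δ = sin ε · sin λ_s = sin 23.44° × sin 219.8° = -0.254628.
δ = arcsin(-0.254628) = -14.75°.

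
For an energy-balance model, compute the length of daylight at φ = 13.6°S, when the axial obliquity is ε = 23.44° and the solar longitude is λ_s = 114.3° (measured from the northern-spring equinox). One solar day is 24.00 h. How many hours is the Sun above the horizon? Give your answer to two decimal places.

11.28 h

Solar declination: sin δ = sin ε · sin λ_s = sin 23.44° × sin 114.3° = 0.36255, so δ = +21.257°.
cos H₀ = −tan φ · tan δ = −tan(-13.6°) × tan(+21.257°) = 0.0941, so H₀ = 1.4765 rad = 84.60°.
Daylight = 2H₀/(2π) × 24.00 h = (1.4765/π) × 24.00 = 11.28 h.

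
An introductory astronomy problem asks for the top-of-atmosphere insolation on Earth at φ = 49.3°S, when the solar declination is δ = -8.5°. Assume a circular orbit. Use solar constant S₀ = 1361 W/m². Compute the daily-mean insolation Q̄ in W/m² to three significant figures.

Q̄ ≈ 360 W/m²

cos H₀ = −tan(-49.3°) tan(-8.500°) = -0.1738, H₀ = 1.7454 rad.
Bracket: H₀ sin φ sin δ + cos φ cos δ sin H₀ = 1.7454×-0.75813×-0.14781 + 0.65210×0.98902×0.98479 = 0.195588 + 0.635130 = 0.830718.
Q̄ = (S₀/π) × [bracket] = (1361/π) × 0.830718 = 359.9 W/m².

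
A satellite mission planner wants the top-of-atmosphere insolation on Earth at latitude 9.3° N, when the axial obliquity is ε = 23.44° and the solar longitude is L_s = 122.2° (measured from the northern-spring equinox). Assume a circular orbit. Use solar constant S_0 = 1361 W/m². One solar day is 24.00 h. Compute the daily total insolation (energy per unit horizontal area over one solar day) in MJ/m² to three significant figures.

Solar declination: sin δ = sin ε · sin L_s = sin 23.44° × sin 122.2° = 0.33661, so δ = +19.670°.
cos h₀ = −tan(+9.3°) tan(+19.670°) = -0.0585, h₀ = 1.6294 rad.
Bracket: h₀ sin ϕ sin δ + cos ϕ cos δ sin h₀ = 1.6294×0.16160×0.33661 + 0.98686×0.94165×0.99829 = 0.088633 + 0.927688 = 1.016321.
Q̄ = (S_0/π) × [bracket] = (1361/π) × 1.016321 = 440.29 W/m².
Daily total = Q̄ × 24.00 h × 3600 s/h = 440.29 × 24.00 × 3600 / 10⁶ = 38.04 MJ/m².

38.0 MJ/m²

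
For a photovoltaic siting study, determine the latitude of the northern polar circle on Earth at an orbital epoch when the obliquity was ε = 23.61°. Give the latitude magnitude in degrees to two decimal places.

66.39°

The polar circle is the lowest latitude that experiences at least one full rotation of continuous daylight at the northern-summer solstice; it lies at |φ| = 90° − ε = 90° − 23.61° = 66.39°.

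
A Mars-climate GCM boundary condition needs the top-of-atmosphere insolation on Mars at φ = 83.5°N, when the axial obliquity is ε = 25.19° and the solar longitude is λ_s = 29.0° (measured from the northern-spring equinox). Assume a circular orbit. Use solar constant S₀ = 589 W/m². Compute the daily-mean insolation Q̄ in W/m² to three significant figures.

Q̄ ≈ 121 W/m²

Solar declination: sin δ = sin ε · sin λ_s = sin 25.19° × sin 29.0° = 0.20635, so δ = +11.908°.
cos H₀ = −tan(+83.5°) tan(+11.908°) = -1.8509 ≤ −1 ⇒ polar day, H₀ = π.
Bracket: H₀ sin φ sin δ + cos φ cos δ sin H₀ = 3.1416×0.99357×0.20635 + 0.11320×0.97848×0.00000 = 0.644101 + 0.000000 = 0.644101.
Q̄ = (S₀/π) × [bracket] = (589/π) × 0.644101 = 120.8 W/m².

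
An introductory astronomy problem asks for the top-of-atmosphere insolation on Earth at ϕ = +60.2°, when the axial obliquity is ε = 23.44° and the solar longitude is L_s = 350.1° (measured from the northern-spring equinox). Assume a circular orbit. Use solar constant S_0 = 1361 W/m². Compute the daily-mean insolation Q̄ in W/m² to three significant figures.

Q̄ ≈ 176 W/m²

Solar declination: sin δ = sin ε · sin L_s = sin 23.44° × sin 350.1° = -0.06839, so δ = -3.922°.
cos h₀ = −tan(+60.2°) tan(-3.922°) = 0.1197, h₀ = 1.4508 rad.
Bracket: h₀ sin ϕ sin δ + cos ϕ cos δ sin h₀ = 1.4508×0.86777×-0.06839 + 0.49697×0.99766×0.99281 = -0.086100 + 0.492242 = 0.406142.
Q̄ = (S_0/π) × [bracket] = (1361/π) × 0.406142 = 175.9 W/m².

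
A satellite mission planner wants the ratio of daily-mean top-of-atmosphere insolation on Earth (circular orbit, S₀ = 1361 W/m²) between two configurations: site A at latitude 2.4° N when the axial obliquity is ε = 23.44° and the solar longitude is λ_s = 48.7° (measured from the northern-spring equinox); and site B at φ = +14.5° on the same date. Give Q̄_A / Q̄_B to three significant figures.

Q̄_A / Q̄_B ≈ 0.932

— Configuration A (φ=+2.4°):
Solar declination: sin δ = sin ε · sin λ_s = sin 23.44° × sin 48.7° = 0.29884, so δ = +17.388°.
cos H₀ = −tan(+2.4°) tan(+17.388°) = -0.0131, H₀ = 1.5839 rad.
Bracket: H₀ sin φ sin δ + cos φ cos δ sin H₀ = 1.5839×0.04188×0.29884 + 0.99912×0.95430×0.99991 = 0.019823 + 0.953374 = 0.973197.
Q̄ = (S₀/π) × [bracket] = (1361/π) × 0.973197 = 421.61 W/m².
— Configuration B (φ=+14.5°):
cos H₀ = −tan(+14.5°) tan(+17.388°) = -0.0810, H₀ = 1.6519 rad.
Bracket: H₀ sin φ sin δ + cos φ cos δ sin H₀ = 1.6519×0.25038×0.29884 + 0.96815×0.95430×0.99672 = 0.123601 + 0.920875 = 1.044476.
Q̄ = (S₀/π) × [bracket] = (1361/π) × 1.044476 = 452.49 W/m².
Ratio Q̄_A / Q̄_B = 421.61 / 452.49 = 0.9318.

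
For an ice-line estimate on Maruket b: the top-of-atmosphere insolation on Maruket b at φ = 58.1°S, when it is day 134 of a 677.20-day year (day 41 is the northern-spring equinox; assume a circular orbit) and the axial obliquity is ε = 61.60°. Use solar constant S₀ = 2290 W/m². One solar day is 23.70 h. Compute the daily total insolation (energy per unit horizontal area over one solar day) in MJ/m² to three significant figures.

0.00 MJ/m²

Solar longitude: λ_s = 360° × (134 − 41)/677.20 = 49.439°.
sin δ = sin 61.60° × sin 49.439° = 0.66828, so δ = +41.934°.
cos H₀ = −tan(-58.1°) tan(+41.934°) = 1.4432 ≥ 1 ⇒ polar night, H₀ = 0 and Q̄ = 0.
Daily total = Q̄ × 23.70 h × 3600 s/h = 0.00 MJ/m².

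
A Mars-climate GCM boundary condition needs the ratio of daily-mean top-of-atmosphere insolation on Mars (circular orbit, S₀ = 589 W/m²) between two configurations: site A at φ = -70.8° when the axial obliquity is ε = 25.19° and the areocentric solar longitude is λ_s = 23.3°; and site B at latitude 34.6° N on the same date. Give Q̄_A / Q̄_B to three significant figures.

Q̄_A / Q̄_B ≈ 0.118

— Configuration A (φ=-70.8°):
sin δ = sin 25.19° × sin 23.3° = 0.16835, so δ = +9.692°.
cos H₀ = −tan(-70.8°) tan(+9.692°) = 0.4904, H₀ = 1.0582 rad.
Bracket: H₀ sin φ sin δ + cos φ cos δ sin H₀ = 1.0582×-0.94438×0.16835 + 0.32887×0.98573×0.87147 = -0.168239 + 0.282511 = 0.114272.
Q̄ = (S₀/π) × [bracket] = (589/π) × 0.114272 = 21.424 W/m².
— Configuration B (φ=+34.6°):
cos H₀ = −tan(+34.6°) tan(+9.692°) = -0.1178, H₀ = 1.6889 rad.
Bracket: H₀ sin φ sin δ + cos φ cos δ sin H₀ = 1.6889×0.56784×0.16835 + 0.82314×0.98573×0.99303 = 0.161452 + 0.805738 = 0.967190.
Q̄ = (S₀/π) × [bracket] = (589/π) × 0.967190 = 181.33 W/m².
Ratio Q̄_A / Q̄_B = 21.424 / 181.33 = 0.1181.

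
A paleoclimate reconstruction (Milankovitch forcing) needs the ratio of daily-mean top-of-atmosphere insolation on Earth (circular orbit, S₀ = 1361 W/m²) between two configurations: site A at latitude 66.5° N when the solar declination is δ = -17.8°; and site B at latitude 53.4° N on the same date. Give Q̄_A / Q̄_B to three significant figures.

Q̄_A / Q̄_B ≈ 0.206

— Configuration A (φ=+66.5°):
cos H₀ = −tan(+66.5°) tan(-17.800°) = 0.7384, H₀ = 0.7401 rad.
Bracket: H₀ sin φ sin δ + cos φ cos δ sin H₀ = 0.7401×0.91706×-0.30570 + 0.39875×0.95213×0.67436 = -0.207484 + 0.256029 = 0.048545.
Q̄ = (S₀/π) × [bracket] = (1361/π) × 0.048545 = 21.031 W/m².
— Configuration B (φ=+53.4°):
cos H₀ = −tan(+53.4°) tan(-17.800°) = 0.4323, H₀ = 1.1237 rad.
Bracket: H₀ sin φ sin δ + cos φ cos δ sin H₀ = 1.1237×0.80282×-0.30570 + 0.59622×0.95213×0.90172 = -0.275781 + 0.511887 = 0.236106.
Q̄ = (S₀/π) × [bracket] = (1361/π) × 0.236106 = 102.29 W/m².
Ratio Q̄_A / Q̄_B = 21.031 / 102.29 = 0.2056.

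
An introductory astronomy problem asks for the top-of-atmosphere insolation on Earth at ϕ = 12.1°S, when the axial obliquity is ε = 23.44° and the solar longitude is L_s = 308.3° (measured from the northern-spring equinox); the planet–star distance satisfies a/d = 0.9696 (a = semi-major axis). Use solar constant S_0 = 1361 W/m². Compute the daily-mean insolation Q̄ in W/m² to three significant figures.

Q̄ ≈ 421 W/m²

Solar declination: sin δ = sin ε · sin L_s = sin 23.44° × sin 308.3° = -0.31218, so δ = -18.190°.
cos h₀ = −tan(-12.1°) tan(-18.190°) = -0.0704, h₀ = 1.6413 rad.
Bracket: h₀ sin ϕ sin δ + cos ϕ cos δ sin h₀ = 1.6413×-0.20962×-0.31218 + 0.97778×0.95002×0.99752 = 0.107405 + 0.926607 = 1.034012.
Inverse-square distance factor (a/d)² = 0.9696² = 0.940124.
Q̄ = (S_0/π) × 0.940124 × [bracket] = (1361/π) × 0.940124 × 1.034012 = 421.1 W/m².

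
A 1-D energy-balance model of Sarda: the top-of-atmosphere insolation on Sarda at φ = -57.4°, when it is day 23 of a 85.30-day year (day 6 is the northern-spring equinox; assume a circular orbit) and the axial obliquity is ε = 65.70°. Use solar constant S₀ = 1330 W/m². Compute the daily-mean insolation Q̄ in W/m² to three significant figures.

Solar longitude: λ_s = 360° × (23 − 6)/85.30 = 71.747°.
sin δ = sin 65.70° × sin 71.747° = 0.86554, so δ = +59.945°.
cos H₀ = −tan(-57.4°) tan(+59.945°) = 2.7023 ≥ 1 ⇒ polar night, H₀ = 0 and Q̄ = 0.

Q̄ ≈ 0.00 W/m²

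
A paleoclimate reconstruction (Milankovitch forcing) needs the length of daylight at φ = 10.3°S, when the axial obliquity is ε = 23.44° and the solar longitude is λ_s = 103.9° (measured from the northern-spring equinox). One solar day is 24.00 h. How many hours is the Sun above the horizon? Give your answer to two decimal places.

11.42 h

Solar declination: sin δ = sin ε · sin λ_s = sin 23.44° × sin 103.9° = 0.38614, so δ = +22.715°.
cos H₀ = −tan φ · tan δ = −tan(-10.3°) × tan(+22.715°) = 0.0761, so H₀ = 1.4946 rad = 85.64°.
Daylight = 2H₀/(2π) × 24.00 h = (1.4946/π) × 24.00 = 11.42 h.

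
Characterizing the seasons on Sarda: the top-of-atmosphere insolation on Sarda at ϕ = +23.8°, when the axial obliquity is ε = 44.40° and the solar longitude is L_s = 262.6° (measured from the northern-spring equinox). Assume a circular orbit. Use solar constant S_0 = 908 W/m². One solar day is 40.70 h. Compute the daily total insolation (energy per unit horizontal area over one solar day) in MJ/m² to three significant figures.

Solar declination: sin δ = sin ε · sin L_s = sin 44.40° × sin 262.6° = -0.69384, so δ = -43.935°.
cos h₀ = −tan(+23.8°) tan(-43.935°) = 0.4249, h₀ = 1.1319 rad.
Bracket: h₀ sin ϕ sin δ + cos ϕ cos δ sin h₀ = 1.1319×0.40355×-0.69384 + 0.91496×0.72013×0.90522 = -0.316931 + 0.596441 = 0.279510.
Q̄ = (S_0/π) × [bracket] = (908/π) × 0.279510 = 80.785 W/m².
Daily total = Q̄ × 40.70 h × 3600 s/h = 80.785 × 40.70 × 3600 / 10⁶ = 11.84 MJ/m².

11.8 MJ/m²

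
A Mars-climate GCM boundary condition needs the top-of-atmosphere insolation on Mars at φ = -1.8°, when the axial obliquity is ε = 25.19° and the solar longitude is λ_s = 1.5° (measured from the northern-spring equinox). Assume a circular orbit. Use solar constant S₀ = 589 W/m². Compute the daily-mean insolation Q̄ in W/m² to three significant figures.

Q̄ ≈ 187 W/m²

Solar declination: sin δ = sin ε · sin λ_s = sin 25.19° × sin 1.5° = 0.01114, so δ = +0.638°.
cos H₀ = −tan(-1.8°) tan(+0.638°) = 0.0004, H₀ = 1.5704 rad.
Bracket: H₀ sin φ sin δ + cos φ cos δ sin H₀ = 1.5704×-0.03141×0.01114 + 0.99951×0.99994×1.00000 = -0.000549 + 0.999450 = 0.998901.
Q̄ = (S₀/π) × [bracket] = (589/π) × 0.998901 = 187.3 W/m².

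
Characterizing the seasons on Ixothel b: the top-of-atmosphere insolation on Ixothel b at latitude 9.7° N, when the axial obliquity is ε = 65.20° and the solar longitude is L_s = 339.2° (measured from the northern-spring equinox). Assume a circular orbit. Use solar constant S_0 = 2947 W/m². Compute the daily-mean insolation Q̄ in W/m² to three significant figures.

Q̄ ≈ 797 W/m²

Solar declination: sin δ = sin ε · sin L_s = sin 65.20° × sin 339.2° = -0.32236, so δ = -18.806°.
cos h₀ = −tan(+9.7°) tan(-18.806°) = 0.0582, h₀ = 1.5126 rad.
Bracket: h₀ sin ϕ sin δ + cos ϕ cos δ sin h₀ = 1.5126×0.16849×-0.32236 + 0.98570×0.94662×0.99830 = -0.082156 + 0.931497 = 0.849341.
Q̄ = (S_0/π) × [bracket] = (2947/π) × 0.849341 = 796.7 W/m².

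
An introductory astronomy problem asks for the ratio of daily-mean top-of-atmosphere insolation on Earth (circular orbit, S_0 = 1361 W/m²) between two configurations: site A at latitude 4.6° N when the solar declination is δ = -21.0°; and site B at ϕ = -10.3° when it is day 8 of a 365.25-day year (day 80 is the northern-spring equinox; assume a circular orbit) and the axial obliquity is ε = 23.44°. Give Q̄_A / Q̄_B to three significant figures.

Q̄_A / Q̄_B ≈ 0.869

— Configuration A (ϕ=+4.6°):
cos h₀ = −tan(+4.6°) tan(-21.000°) = 0.0309, h₀ = 1.5399 rad.
Bracket: h₀ sin ϕ sin δ + cos ϕ cos δ sin h₀ = 1.5399×0.08020×-0.35837 + 0.99678×0.93358×0.99952 = -0.044259 + 0.930127 = 0.885868.
Q̄ = (S_0/π) × [bracket] = (1361/π) × 0.885868 = 383.78 W/m².
— Configuration B (ϕ=-10.3°):
Solar longitude: L_s = 360° × (8 − 80)/365.25 = -70.965°, i.e. -70.965° + 360° = 289.035°.
sin δ = sin 23.44° × sin 289.035° = -0.37604, so δ = -22.088°.
cos h₀ = −tan(-10.3°) tan(-22.088°) = -0.0738, h₀ = 1.6446 rad.
Bracket: h₀ sin ϕ sin δ + cos ϕ cos δ sin h₀ = 1.6446×-0.17880×-0.37604 + 0.98389×0.92660×0.99728 = 0.110576 + 0.909193 = 1.019769.
Q̄ = (S_0/π) × [bracket] = (1361/π) × 1.019769 = 441.78 W/m².
Ratio Q̄_A / Q̄_B = 383.78 / 441.78 = 0.8687.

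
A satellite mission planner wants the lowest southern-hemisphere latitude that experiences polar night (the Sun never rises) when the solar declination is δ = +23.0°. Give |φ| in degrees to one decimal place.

|φ| = 67.0°

Polar night requires cos H₀ = −tan φ tan δ ≥ 1, i.e. tan φ tan δ ≤ −1.
The boundary is |tan φ| · |tan δ| = 1, so |φ| = 90° − |δ| = 90° − 23.0° = 67.0° in the southern hemisphere.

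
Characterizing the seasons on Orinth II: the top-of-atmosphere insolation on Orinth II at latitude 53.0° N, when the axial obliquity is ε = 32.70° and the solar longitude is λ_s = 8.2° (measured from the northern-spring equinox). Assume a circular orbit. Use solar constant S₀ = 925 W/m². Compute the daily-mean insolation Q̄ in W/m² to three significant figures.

Solar declination: sin δ = sin ε · sin λ_s = sin 32.70° × sin 8.2° = 0.07705, so δ = +4.419°.
cos H₀ = −tan(+53.0°) tan(+4.419°) = -0.1026, H₀ = 1.6735 rad.
Bracket: H₀ sin φ sin δ + cos φ cos δ sin H₀ = 1.6735×0.79864×0.07705 + 0.60182×0.99703×0.99473 = 0.102979 + 0.596870 = 0.699849.
Q̄ = (S₀/π) × [bracket] = (925/π) × 0.699849 = 206.1 W/m².

Q̄ ≈ 206 W/m²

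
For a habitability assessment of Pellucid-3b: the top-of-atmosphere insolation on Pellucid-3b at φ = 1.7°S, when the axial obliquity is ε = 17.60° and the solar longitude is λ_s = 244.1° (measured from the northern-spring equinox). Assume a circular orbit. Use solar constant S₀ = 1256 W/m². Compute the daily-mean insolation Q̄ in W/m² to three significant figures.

Solar declination: sin δ = sin ε · sin λ_s = sin 17.60° × sin 244.1° = -0.27200, so δ = -15.783°.
cos H₀ = −tan(-1.7°) tan(-15.783°) = -0.0084, H₀ = 1.5792 rad.
Bracket: H₀ sin φ sin δ + cos φ cos δ sin H₀ = 1.5792×-0.02967×-0.27200 + 0.99956×0.96230×0.99996 = 0.012745 + 0.961838 = 0.974583.
Q̄ = (S₀/π) × [bracket] = (1256/π) × 0.974583 = 389.6 W/m².

Q̄ ≈ 390 W/m²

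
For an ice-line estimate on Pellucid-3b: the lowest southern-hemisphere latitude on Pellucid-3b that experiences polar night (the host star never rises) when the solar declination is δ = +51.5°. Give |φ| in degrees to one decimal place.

|φ| = 38.5°

Polar night requires cos H₀ = −tan φ tan δ ≥ 1, i.e. tan φ tan δ ≤ −1.
The boundary is |tan φ| · |tan δ| = 1, so |φ| = 90° − |δ| = 90° − 51.5° = 38.5° in the southern hemisphere.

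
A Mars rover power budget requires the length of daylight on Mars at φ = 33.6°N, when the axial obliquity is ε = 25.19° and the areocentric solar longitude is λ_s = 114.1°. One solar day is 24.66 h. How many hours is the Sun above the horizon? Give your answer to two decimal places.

14.56 h

sin δ = sin 25.19° × sin 114.1° = 0.38852, so δ = +22.863°.
cos H₀ = −tan φ · tan δ = −tan(+33.6°) × tan(+22.863°) = -0.2801, so H₀ = 1.8547 rad = 106.27°.
Daylight = 2H₀/(2π) × 24.66 h = (1.8547/π) × 24.66 = 14.56 h.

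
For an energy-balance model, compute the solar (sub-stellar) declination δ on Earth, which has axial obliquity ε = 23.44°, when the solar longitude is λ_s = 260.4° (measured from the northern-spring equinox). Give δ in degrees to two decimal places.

sin δ = sin ε · sin λ_s = sin 23.44° × sin 260.4° = -0.392218.
δ = arcsin(-0.392218) = -23.09°.

δ = -23.09°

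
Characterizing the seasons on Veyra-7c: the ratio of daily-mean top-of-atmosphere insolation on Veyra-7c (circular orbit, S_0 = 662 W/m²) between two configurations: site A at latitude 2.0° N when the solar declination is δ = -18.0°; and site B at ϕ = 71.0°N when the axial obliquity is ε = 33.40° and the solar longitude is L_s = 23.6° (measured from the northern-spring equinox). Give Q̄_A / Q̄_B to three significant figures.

Q̄_A / Q̄_B ≈ 1.30

— Configuration A (ϕ=+2.0°):
cos h₀ = −tan(+2.0°) tan(-18.000°) = 0.0113, h₀ = 1.5594 rad.
Bracket: h₀ sin ϕ sin δ + cos ϕ cos δ sin h₀ = 1.5594×0.03490×-0.30902 + 0.99939×0.95106×0.99994 = -0.016818 + 0.950423 = 0.933605.
Q̄ = (S_0/π) × [bracket] = (662/π) × 0.933605 = 196.73 W/m².
— Configuration B (ϕ=+71.0°):
Solar declination: sin δ = sin ε · sin L_s = sin 33.40° × sin 23.6° = 0.22038, so δ = +12.732°.
cos h₀ = −tan(+71.0°) tan(+12.732°) = -0.6562, h₀ = 2.2865 rad.
Bracket: h₀ sin ϕ sin δ + cos ϕ cos δ sin h₀ = 2.2865×0.94552×0.22038 + 0.32557×0.97541×0.75461 = 0.476446 + 0.239637 = 0.716083.
Q̄ = (S_0/π) × [bracket] = (662/π) × 0.716083 = 150.89 W/m².
Ratio Q̄_A / Q̄_B = 196.73 / 150.89 = 1.304.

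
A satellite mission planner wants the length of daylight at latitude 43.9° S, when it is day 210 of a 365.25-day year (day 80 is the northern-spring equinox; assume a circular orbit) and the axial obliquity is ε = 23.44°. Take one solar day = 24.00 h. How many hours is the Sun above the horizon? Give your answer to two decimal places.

Solar longitude: L_s = 360° × (210 − 80)/365.25 = 128.131°.
sin δ = sin 23.44° × sin 128.131° = 0.31290, so δ = +18.234°.
cos h₀ = −tan ϕ · tan δ = −tan(-43.9°) × tan(+18.234°) = 0.3170, so h₀ = 1.2482 rad = 71.52°.
Daylight = 2h₀/(2π) × 24.00 h = (1.2482/π) × 24.00 = 9.54 h.

9.54 h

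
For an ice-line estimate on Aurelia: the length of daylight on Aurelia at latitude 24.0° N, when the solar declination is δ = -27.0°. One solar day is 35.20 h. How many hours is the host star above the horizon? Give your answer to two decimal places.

cos H₀ = −tan φ · tan δ = −tan(+24.0°) × tan(-27.000°) = 0.2269, so H₀ = 1.3419 rad = 76.89°.
Daylight = 2H₀/(2π) × 35.20 h = (1.3419/π) × 35.20 = 15.04 h.

15.04 h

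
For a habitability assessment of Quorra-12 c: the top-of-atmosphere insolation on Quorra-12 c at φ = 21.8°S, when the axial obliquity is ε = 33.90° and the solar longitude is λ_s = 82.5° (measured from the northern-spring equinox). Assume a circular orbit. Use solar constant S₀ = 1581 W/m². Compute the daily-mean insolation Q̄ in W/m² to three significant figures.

Solar declination: sin δ = sin ε · sin λ_s = sin 33.90° × sin 82.5° = 0.55297, so δ = +33.571°.
cos H₀ = −tan(-21.8°) tan(+33.571°) = 0.2655, H₀ = 1.3021 rad.
Bracket: H₀ sin φ sin δ + cos φ cos δ sin H₀ = 1.3021×-0.37137×0.55297 + 0.92849×0.83320×0.96412 = -0.267395 + 0.745860 = 0.478465.
Q̄ = (S₀/π) × [bracket] = (1581/π) × 0.478465 = 240.8 W/m².

Q̄ ≈ 241 W/m²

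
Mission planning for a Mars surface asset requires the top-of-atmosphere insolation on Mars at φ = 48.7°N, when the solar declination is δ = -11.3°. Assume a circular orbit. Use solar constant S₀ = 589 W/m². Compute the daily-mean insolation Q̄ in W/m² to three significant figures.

cos H₀ = −tan(+48.7°) tan(-11.300°) = 0.2275, H₀ = 1.3413 rad.
Bracket: H₀ sin φ sin δ + cos φ cos δ sin H₀ = 1.3413×0.75126×-0.19595 + 0.66000×0.98061×0.97379 = -0.197452 + 0.630239 = 0.432787.
Q̄ = (S₀/π) × [bracket] = (589/π) × 0.432787 = 81.14 W/m².

Q̄ ≈ 81.1 W/m²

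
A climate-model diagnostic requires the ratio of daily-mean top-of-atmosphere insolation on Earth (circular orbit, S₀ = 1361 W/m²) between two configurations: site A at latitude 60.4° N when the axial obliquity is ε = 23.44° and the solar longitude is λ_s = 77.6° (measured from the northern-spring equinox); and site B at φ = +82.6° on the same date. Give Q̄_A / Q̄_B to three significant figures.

— Configuration A (φ=+60.4°):
Solar declination: sin δ = sin ε · sin λ_s = sin 23.44° × sin 77.6° = 0.38851, so δ = +22.862°.
cos H₀ = −tan(+60.4°) tan(+22.862°) = -0.7422, H₀ = 2.4071 rad.
Bracket: H₀ sin φ sin δ + cos φ cos δ sin H₀ = 2.4071×0.86949×0.38851 + 0.49394×0.92144×0.67017 = 0.813132 + 0.305019 = 1.118151.
Q̄ = (S₀/π) × [bracket] = (1361/π) × 1.118151 = 484.41 W/m².
— Configuration B (φ=+82.6°):
cos H₀ = −tan(+82.6°) tan(+22.862°) = -3.2464 ≤ −1 ⇒ polar day, H₀ = π.
Bracket: H₀ sin φ sin δ + cos φ cos δ sin H₀ = 3.1416×0.99167×0.38851 + 0.12880×0.92144×0.00000 = 1.210376 + 0.000000 = 1.210376.
Q̄ = (S₀/π) × [bracket] = (1361/π) × 1.210376 = 524.36 W/m².
Ratio Q̄_A / Q̄_B = 484.41 / 524.36 = 0.9238.

Q̄_A / Q̄_B ≈ 0.924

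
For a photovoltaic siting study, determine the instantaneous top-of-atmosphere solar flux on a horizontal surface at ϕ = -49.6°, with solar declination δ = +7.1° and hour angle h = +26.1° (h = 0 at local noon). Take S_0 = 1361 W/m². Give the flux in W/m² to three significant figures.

658 W/m²

cos θ_z = sin ϕ sin δ + cos ϕ cos δ cos h = -0.094127 + 0.577567 = 0.483440.
Flux = S_0 · cos θ_z = 1361 × 0.483440 = 658.0 W/m².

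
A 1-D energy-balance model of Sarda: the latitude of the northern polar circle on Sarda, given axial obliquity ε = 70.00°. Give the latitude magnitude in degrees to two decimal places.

20.00°

The polar circle is the lowest latitude that experiences at least one full rotation of continuous daylight at the northern-summer solstice; it lies at |φ| = 90° − ε = 90° − 70.00° = 20.00°.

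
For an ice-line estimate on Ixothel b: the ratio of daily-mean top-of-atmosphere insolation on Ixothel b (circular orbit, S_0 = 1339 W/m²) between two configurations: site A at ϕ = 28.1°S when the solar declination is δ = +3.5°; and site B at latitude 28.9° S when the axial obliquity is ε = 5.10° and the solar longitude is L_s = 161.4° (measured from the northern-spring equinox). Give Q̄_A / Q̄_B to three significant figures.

Q̄_A / Q̄_B ≈ 0.979

— Configuration A (ϕ=-28.1°):
cos h₀ = −tan(-28.1°) tan(+3.500°) = 0.0327, h₀ = 1.5381 rad.
Bracket: h₀ sin ϕ sin δ + cos ϕ cos δ sin h₀ = 1.5381×-0.47101×0.06105 + 0.88213×0.99813×0.99947 = -0.044228 + 0.880014 = 0.835786.
Q̄ = (S_0/π) × [bracket] = (1339/π) × 0.835786 = 356.23 W/m².
— Configuration B (ϕ=-28.9°):
Solar declination: sin δ = sin ε · sin L_s = sin 5.10° × sin 161.4° = 0.02835, so δ = +1.625°.
cos h₀ = −tan(-28.9°) tan(+1.625°) = 0.0157, h₀ = 1.5551 rad.
Bracket: h₀ sin ϕ sin δ + cos ϕ cos δ sin h₀ = 1.5551×-0.48328×0.02835 + 0.87546×0.99960×0.99988 = -0.021306 + 0.875005 = 0.853699.
Q̄ = (S_0/π) × [bracket] = (1339/π) × 0.853699 = 363.86 W/m².
Ratio Q̄_A / Q̄_B = 356.23 / 363.86 = 0.9790.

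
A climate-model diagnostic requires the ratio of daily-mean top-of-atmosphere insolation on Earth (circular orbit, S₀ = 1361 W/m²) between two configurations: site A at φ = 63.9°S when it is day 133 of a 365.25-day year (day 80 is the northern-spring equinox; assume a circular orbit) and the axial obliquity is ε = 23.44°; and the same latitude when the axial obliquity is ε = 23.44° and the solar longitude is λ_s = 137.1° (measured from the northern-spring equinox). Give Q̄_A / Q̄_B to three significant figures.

Q̄_A / Q̄_B ≈ 0.650

— Configuration A (φ=-63.9°):
Solar longitude: λ_s = 360° × (133 − 80)/365.25 = 52.238°.
sin δ = sin 23.44° × sin 52.238° = 0.31448, so δ = +18.329°.
cos H₀ = −tan(-63.9°) tan(+18.329°) = 0.6762, H₀ = 0.8282 rad.
Bracket: H₀ sin φ sin δ + cos φ cos δ sin H₀ = 0.8282×-0.89803×0.31448 + 0.43994×0.94927×0.73668 = -0.233894 + 0.307654 = 0.073760.
Q̄ = (S₀/π) × [bracket] = (1361/π) × 0.073760 = 31.954 W/m².
— Configuration B (φ=-63.9°):
Solar declination: sin δ = sin ε · sin λ_s = sin 23.44° × sin 137.1° = 0.27078, so δ = +15.711°.
cos H₀ = −tan(-63.9°) tan(+15.711°) = 0.5742, H₀ = 0.9592 rad.
Bracket: H₀ sin φ sin δ + cos φ cos δ sin H₀ = 0.9592×-0.89803×0.27078 + 0.43994×0.96264×0.81872 = -0.233247 + 0.346731 = 0.113484.
Q̄ = (S₀/π) × [bracket] = (1361/π) × 0.113484 = 49.164 W/m².
Ratio Q̄_A / Q̄_B = 31.954 / 49.164 = 0.6499.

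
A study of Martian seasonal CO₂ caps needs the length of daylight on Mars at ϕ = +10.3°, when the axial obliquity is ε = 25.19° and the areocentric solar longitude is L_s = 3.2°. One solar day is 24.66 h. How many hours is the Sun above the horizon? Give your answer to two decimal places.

sin δ = sin 25.19° × sin 3.2° = 0.02376, so δ = +1.361°.
cos h₀ = −tan ϕ · tan δ = −tan(+10.3°) × tan(+1.361°) = -0.0043, so h₀ = 1.5751 rad = 90.25°.
Daylight = 2h₀/(2π) × 24.66 h = (1.5751/π) × 24.66 = 12.36 h.

12.36 h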